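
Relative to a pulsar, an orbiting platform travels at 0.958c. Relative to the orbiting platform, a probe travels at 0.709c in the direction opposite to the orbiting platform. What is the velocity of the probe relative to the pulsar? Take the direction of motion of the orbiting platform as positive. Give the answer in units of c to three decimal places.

+0.776c

With v = 0.958 and u' = -0.709 (in units of c),
u = (u' + v)/(1 + u'v/c²):
u = (-0.709 + 0.958) / (1 + (-0.709)·0.958) = 0.2490/0.3208 = 0.7762
(Galilean addition would give +0.249c.)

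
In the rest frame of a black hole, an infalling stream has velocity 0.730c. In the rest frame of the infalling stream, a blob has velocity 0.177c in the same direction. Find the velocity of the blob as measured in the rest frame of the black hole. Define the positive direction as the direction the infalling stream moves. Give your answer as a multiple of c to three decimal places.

With v = 0.730 and u' = 0.177 (in units of c),
u = (u' + v)/(1 + u'v/c²):
u = (0.177 + 0.730) / (1 + 0.177·0.730) = 0.9070/1.1292 = 0.8032
(Galilean addition would give +0.907c.)

0.803c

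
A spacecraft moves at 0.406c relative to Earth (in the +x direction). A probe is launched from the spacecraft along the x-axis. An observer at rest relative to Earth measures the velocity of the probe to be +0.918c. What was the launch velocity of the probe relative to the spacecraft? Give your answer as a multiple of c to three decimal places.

Invert the composition law: u' = (u − v)/(1 − uv/c²).
u' = (0.918 − 0.406) / (1 − (0.918)(0.406)) = 0.5120/0.6273 = 0.8162.

+0.816c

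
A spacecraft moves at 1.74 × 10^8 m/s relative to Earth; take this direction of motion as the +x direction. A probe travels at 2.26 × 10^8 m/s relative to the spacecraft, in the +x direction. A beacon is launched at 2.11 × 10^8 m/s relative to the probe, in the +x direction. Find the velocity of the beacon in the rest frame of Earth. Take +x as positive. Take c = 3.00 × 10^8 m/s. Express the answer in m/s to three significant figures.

2.96 × 10^8 m/s

Apply u = (u' + v)/(1 + u'v/c²) successively, working outward toward Earth.
(Dividing each given speed by c = 3.00 × 10^8 m/s to work in units of c.)
Start: velocity of the spacecraft relative to Earth = 0.5800c.
Compose with the probe (u' = 0.753 in the spacecraft frame): u_1 = (0.753 + 0.580) / (1 + 0.753·0.580) = 1.3333/1.4369 = 0.9279.
Compose with the beacon (u' = 0.703 in the probe frame): u_2 = (0.703 + 0.928) / (1 + 0.703·0.928) = 1.6312/1.6526 = 0.9871.
So u = 0.9871 × 3.00 × 10^8 m/s.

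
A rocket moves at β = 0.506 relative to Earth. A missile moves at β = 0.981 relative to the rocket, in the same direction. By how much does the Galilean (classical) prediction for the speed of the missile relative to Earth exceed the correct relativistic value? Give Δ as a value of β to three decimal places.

Δ = 0.493

Galilean: u_cl = 0.981 + 0.506 = 1.4870.
Relativistic: u_rel = (0.981 + 0.506) / (1 + 0.981·0.506) = 1.4870/1.4964 = 0.9937.
Δ = 1.4870 − 0.9937 = 0.4933.
(The classical prediction exceeds c; the relativistic result does not.)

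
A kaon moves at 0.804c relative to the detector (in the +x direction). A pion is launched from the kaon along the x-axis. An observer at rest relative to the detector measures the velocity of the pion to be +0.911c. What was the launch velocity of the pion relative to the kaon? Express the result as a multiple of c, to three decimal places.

+0.400c

Invert the composition law: u' = (u − v)/(1 − uv/c²).
u' = (0.911 − 0.804) / (1 − (0.911)(0.804)) = 0.1070/0.2676 = 0.3999.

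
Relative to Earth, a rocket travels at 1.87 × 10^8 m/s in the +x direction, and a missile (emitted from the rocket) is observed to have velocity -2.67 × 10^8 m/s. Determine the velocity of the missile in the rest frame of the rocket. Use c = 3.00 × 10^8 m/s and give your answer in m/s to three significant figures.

v = 0.623c, u = -0.890c.
Invert the composition law: u' = (u − v)/(1 − uv/c²).
u' = (-0.890 − 0.623) / (1 − (-0.890)(0.623)) = -1.5133/1.5548 = -0.9734.
u' = -0.9734 × 3.00 × 10^8 m/s.

-2.92 × 10^8 m/s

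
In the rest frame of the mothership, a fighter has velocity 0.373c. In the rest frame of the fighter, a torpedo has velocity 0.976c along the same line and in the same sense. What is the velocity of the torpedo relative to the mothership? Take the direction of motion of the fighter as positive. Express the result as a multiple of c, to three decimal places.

0.989c

With v = 0.373 and u' = 0.976 (in units of c),
u = (u' + v)/(1 + u'v/c²):
u = (0.976 + 0.373) / (1 + 0.976·0.373) = 1.3490/1.3640 = 0.9890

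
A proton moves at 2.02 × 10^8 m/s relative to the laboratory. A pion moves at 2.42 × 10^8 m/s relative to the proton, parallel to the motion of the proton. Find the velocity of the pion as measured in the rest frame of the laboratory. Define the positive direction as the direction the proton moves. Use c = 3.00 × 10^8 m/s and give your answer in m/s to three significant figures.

In units of c (dividing by 3.00 × 10^8 m/s): v = 0.673, u' = 0.807.
u = (u' + v)/(1 + u'v/c²):
u = (0.807 + 0.673) / (1 + 0.807·0.673) = 1.4800/1.5432 = 0.9591
Converting back: u = 0.9591 × 3.00 × 10^8 m/s.

2.88 × 10^8 m/s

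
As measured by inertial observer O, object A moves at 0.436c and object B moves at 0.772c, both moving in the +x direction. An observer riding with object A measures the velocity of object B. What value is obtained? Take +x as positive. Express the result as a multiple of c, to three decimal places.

β_A = 0.436, β_B = 0.772.
Transform to A's frame with the inverse velocity-addition law: u' = (u − v)/(1 − uv/c²), taking u = β_B and v = β_A.
u' = (0.772 − 0.436) / (1 − (0.436)(0.772)) = 0.3360/0.6634 = 0.5065.

+0.506c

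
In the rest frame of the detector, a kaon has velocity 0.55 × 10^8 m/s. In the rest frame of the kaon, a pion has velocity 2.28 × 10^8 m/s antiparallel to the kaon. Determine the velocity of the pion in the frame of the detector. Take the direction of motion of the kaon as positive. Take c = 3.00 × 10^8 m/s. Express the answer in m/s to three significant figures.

-2.01 × 10^8 m/s

In units of c (dividing by 3.00 × 10^8 m/s): v = 0.183, u' = -0.760.
u = (u' + v)/(1 + u'v/c²):
u = (-0.760 + 0.183) / (1 + (-0.760)·0.183) = -0.5767/0.8607 = -0.6700
Converting back: u = -0.6700 × 3.00 × 10^8 m/s.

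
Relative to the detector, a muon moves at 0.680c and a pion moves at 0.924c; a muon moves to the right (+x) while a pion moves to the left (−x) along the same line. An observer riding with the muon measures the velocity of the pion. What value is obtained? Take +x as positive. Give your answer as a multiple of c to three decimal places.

-0.985c

β_A = 0.680, β_B = -0.924.
Transform to A's frame with the inverse velocity-addition law: u' = (u − v)/(1 − uv/c²), taking u = β_B and v = β_A.
u' = (-0.924 − 0.680) / (1 − (0.680)(-0.924)) = -1.6040/1.6283 = -0.9851.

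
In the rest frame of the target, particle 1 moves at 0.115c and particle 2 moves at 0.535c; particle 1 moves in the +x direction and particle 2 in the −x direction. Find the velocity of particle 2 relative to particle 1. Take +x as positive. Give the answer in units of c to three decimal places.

β_A = 0.115, β_B = -0.535.
Transform to A's frame with the inverse velocity-addition law: u' = (u − v)/(1 − uv/c²), taking u = β_B and v = β_A.
u' = (-0.535 − 0.115) / (1 − (0.115)(-0.535)) = -0.6500/1.0615 = -0.6123.

-0.612c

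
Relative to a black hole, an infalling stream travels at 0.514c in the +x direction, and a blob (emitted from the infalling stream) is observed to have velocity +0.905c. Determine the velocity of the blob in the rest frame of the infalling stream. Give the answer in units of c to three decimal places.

Invert the composition law: u' = (u − v)/(1 − uv/c²).
u' = (0.905 − 0.514) / (1 − (0.905)(0.514)) = 0.3910/0.5348 = 0.7311.

+0.731c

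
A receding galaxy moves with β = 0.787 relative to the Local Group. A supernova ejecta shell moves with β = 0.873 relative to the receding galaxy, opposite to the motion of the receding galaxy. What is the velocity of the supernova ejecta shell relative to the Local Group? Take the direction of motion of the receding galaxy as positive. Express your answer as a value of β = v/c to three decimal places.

With v = 0.787 and u' = -0.873 (in units of c),
u = (u' + v)/(1 + u'v/c²):
u = (-0.873 + 0.787) / (1 + (-0.873)·0.787) = -0.0860/0.3129 = -0.2748
(Galilean addition would give -0.086c.)

β = -0.275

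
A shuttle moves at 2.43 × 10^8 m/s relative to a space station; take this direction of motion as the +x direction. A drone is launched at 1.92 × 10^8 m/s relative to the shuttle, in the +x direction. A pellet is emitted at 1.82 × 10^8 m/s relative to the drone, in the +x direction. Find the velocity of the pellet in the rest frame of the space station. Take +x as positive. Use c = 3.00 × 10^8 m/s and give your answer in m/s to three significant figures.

Apply u = (u' + v)/(1 + u'v/c²) successively, working outward toward the space station.
(Dividing each given speed by c = 3.00 × 10^8 m/s to work in units of c.)
Start: velocity of the shuttle relative to the space station = 0.8100c.
Compose with the drone (u' = 0.640 in the shuttle frame): u_1 = (0.640 + 0.810) / (1 + 0.640·0.810) = 1.4500/1.5184 = 0.9550.
Compose with the pellet (u' = 0.607 in the drone frame): u_2 = (0.607 + 0.955) / (1 + 0.607·0.955) = 1.5616/1.5793 = 0.9888.
So u = 0.9888 × 3.00 × 10^8 m/s.

2.97 × 10^8 m/s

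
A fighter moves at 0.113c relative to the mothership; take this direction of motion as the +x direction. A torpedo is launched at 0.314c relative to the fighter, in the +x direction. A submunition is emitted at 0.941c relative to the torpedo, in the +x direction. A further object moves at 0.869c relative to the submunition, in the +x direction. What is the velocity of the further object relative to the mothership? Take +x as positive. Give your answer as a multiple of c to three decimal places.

Apply u = (u' + v)/(1 + u'v/c²) successively, working outward toward the mothership.
Start: velocity of the fighter relative to the mothership = 0.1130c.
Compose with the torpedo (u' = 0.314 in the fighter frame): u_1 = (0.314 + 0.113) / (1 + 0.314·0.113) = 0.4270/1.0355 = 0.4124.
Compose with the submunition (u' = 0.941 in the torpedo frame): u_2 = (0.941 + 0.412) / (1 + 0.941·0.412) = 1.3534/1.3880 = 0.9750.
Compose with the further object (u' = 0.869 in the submunition frame): u_3 = (0.869 + 0.975) / (1 + 0.869·0.975) = 1.8440/1.8473 = 0.9982.

0.998c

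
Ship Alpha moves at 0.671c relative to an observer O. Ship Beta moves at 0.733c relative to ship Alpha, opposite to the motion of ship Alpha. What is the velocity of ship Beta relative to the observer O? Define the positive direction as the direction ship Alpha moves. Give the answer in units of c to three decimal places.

-0.122c

With v = 0.671 and u' = -0.733 (in units of c),
u = (u' + v)/(1 + u'v/c²):
u = (-0.733 + 0.671) / (1 + (-0.733)·0.671) = -0.0620/0.5082 = -0.1220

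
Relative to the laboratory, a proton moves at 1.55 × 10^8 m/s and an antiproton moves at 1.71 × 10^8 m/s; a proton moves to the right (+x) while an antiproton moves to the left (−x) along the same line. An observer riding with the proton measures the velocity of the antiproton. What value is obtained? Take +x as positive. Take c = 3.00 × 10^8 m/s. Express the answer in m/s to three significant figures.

-2.52 × 10^8 m/s

β_A = 0.517, β_B = -0.570 (dividing each by c = 3.00 × 10^8 m/s).
Transform to A's frame with the inverse velocity-addition law: u' = (u − v)/(1 − uv/c²), taking u = β_B and v = β_A.
u' = (-0.570 − 0.517) / (1 − (0.517)(-0.570)) = -1.0867/1.2945 = -0.8394.
u' = -0.8394 × 3.00 × 10^8 m/s.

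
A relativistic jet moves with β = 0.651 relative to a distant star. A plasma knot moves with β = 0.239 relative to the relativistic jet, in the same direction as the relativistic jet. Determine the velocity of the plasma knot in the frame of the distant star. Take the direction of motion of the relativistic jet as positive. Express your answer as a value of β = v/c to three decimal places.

β = 0.770

With v = 0.651 and u' = 0.239 (in units of c),
u = (u' + v)/(1 + u'v/c²):
u = (0.239 + 0.651) / (1 + 0.239·0.651) = 0.8900/1.1556 = 0.7702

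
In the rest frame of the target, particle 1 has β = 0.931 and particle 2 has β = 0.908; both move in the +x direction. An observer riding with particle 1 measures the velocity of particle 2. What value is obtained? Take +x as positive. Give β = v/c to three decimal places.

β_A = 0.931, β_B = 0.908.
Transform to A's frame with the inverse velocity-addition law: u' = (u − v)/(1 − uv/c²), taking u = β_B and v = β_A.
u' = (0.908 − 0.931) / (1 − (0.931)(0.908)) = -0.0230/0.1547 = -0.1487.

β = -0.149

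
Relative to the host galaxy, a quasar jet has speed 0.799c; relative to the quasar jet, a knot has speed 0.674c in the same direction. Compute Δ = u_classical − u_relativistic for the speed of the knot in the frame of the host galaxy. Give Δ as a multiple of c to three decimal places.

Galilean: u_cl = 0.674 + 0.799 = 1.4730.
Relativistic: u_rel = (0.674 + 0.799) / (1 + 0.674·0.799) = 1.4730/1.5385 = 0.9574.
Δ = 1.4730 − 0.9574 = 0.5156.
(The classical prediction exceeds c; the relativistic result does not.)

Δ = 0.516c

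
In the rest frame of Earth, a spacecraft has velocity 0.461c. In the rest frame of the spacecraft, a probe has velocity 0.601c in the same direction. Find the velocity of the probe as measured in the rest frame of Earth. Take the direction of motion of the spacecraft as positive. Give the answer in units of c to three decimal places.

With v = 0.461 and u' = 0.601 (in units of c),
u = (u' + v)/(1 + u'v/c²):
u = (0.601 + 0.461) / (1 + 0.601·0.461) = 1.0620/1.2771 = 0.8316

0.832c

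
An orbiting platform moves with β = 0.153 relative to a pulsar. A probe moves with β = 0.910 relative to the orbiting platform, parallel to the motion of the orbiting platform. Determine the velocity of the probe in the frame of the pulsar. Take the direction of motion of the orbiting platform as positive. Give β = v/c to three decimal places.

With v = 0.153 and u' = 0.910 (in units of c),
u = (u' + v)/(1 + u'v/c²):
u = (0.910 + 0.153) / (1 + 0.910·0.153) = 1.0630/1.1392 = 0.9331

β = 0.933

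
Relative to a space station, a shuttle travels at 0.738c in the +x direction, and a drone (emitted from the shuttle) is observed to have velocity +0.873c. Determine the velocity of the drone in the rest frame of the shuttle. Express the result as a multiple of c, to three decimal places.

Invert the composition law: u' = (u − v)/(1 − uv/c²).
u' = (0.873 − 0.738) / (1 − (0.873)(0.738)) = 0.1350/0.3557 = 0.3795.

+0.380c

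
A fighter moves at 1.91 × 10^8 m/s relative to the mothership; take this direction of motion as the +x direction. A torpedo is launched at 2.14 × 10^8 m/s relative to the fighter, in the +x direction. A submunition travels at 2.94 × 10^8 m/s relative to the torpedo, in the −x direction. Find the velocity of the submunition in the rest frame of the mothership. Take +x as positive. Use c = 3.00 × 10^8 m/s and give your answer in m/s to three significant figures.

Apply u = (u' + v)/(1 + u'v/c²) successively, working outward toward the mothership.
(Dividing each given speed by c = 3.00 × 10^8 m/s to work in units of c.)
Start: velocity of the fighter relative to the mothership = 0.6367c.
Compose with the torpedo (u' = 0.713 in the fighter frame): u_1 = (0.713 + 0.637) / (1 + 0.713·0.637) = 1.3500/1.4542 = 0.9284.
Compose with the submunition (u' = -0.980 in the torpedo frame): u_2 = (-0.980 + 0.928) / (1 + (-0.980)·0.928) = -0.0516/0.0902 = -0.5724.
So u = -0.5724 × 3.00 × 10^8 m/s.

-1.72 × 10^8 m/s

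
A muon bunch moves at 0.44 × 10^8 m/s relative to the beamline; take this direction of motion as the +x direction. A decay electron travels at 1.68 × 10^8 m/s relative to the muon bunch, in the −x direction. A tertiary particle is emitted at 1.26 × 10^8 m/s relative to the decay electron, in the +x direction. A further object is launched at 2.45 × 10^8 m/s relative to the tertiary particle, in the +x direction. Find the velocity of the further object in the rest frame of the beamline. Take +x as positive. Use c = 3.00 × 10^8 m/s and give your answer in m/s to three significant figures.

Apply u = (u' + v)/(1 + u'v/c²) successively, working outward toward the beamline.
(Dividing each given speed by c = 3.00 × 10^8 m/s to work in units of c.)
Start: velocity of the muon bunch relative to the beamline = 0.1467c.
Compose with the decay electron (u' = -0.560 in the muon bunch frame): u_1 = (-0.560 + 0.147) / (1 + (-0.560)·0.147) = -0.4133/0.9179 = -0.4503.
Compose with the tertiary particle (u' = 0.420 in the decay electron frame): u_2 = (0.420 + (-0.450)) / (1 + 0.420·(-0.450)) = -0.0303/0.8109 = -0.0374.
Compose with the further object (u' = 0.817 in the tertiary particle frame): u_3 = (0.817 + (-0.037)) / (1 + 0.817·(-0.037)) = 0.7793/0.9695 = 0.8038.
So u = 0.8038 × 3.00 × 10^8 m/s.

+2.41 × 10^8 m/s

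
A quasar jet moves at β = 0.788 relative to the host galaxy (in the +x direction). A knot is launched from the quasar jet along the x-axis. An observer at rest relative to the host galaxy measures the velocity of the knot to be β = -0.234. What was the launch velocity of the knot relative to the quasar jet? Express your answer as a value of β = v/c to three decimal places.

Invert the composition law: u' = (u − v)/(1 − uv/c²).
u' = (-0.234 − 0.788) / (1 − (-0.234)(0.788)) = -1.0220/1.1844 = -0.8629.

β = -0.863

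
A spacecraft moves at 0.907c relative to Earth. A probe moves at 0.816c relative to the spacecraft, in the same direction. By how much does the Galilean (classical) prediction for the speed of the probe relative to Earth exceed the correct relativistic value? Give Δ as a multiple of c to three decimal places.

Δ = 0.733c

Galilean: u_cl = 0.816 + 0.907 = 1.7230.
Relativistic: u_rel = (0.816 + 0.907) / (1 + 0.816·0.907) = 1.7230/1.7401 = 0.9902.
Δ = 1.7230 − 0.9902 = 0.7328.
(The classical prediction exceeds c; the relativistic result does not.)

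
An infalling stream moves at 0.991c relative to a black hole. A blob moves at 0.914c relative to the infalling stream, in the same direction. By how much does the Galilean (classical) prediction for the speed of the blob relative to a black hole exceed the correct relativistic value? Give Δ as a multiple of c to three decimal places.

Δ = 0.905c

Galilean: u_cl = 0.914 + 0.991 = 1.9050.
Relativistic: u_rel = (0.914 + 0.991) / (1 + 0.914·0.991) = 1.9050/1.9058 = 0.9996.
Δ = 1.9050 − 0.9996 = 0.9054.
(The classical prediction exceeds c; the relativistic result does not.)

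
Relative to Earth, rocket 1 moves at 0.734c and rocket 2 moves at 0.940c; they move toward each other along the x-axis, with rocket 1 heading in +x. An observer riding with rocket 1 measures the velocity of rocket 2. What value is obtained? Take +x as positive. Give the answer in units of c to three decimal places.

-0.991c

β_A = 0.734, β_B = -0.940.
Transform to A's frame with the inverse velocity-addition law: u' = (u − v)/(1 − uv/c²), taking u = β_B and v = β_A.
u' = (-0.940 − 0.734) / (1 − (0.734)(-0.940)) = -1.6740/1.6900 = -0.9906.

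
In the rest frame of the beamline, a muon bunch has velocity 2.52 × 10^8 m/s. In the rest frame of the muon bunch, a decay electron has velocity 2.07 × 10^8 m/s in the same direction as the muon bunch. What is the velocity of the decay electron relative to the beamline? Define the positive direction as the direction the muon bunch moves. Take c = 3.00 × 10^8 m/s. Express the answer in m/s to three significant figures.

In units of c (dividing by 3.00 × 10^8 m/s): v = 0.840, u' = 0.690.
u = (u' + v)/(1 + u'v/c²):
u = (0.690 + 0.840) / (1 + 0.690·0.840) = 1.5300/1.5796 = 0.9686
(Galilean addition would give +1.530c, exceeding c.)
Converting back: u = 0.9686 × 3.00 × 10^8 m/s.

2.91 × 10^8 m/s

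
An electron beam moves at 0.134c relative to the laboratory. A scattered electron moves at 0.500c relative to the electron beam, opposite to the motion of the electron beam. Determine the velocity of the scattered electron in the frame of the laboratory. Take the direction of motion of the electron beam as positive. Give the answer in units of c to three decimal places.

With v = 0.134 and u' = -0.500 (in units of c),
u = (u' + v)/(1 + u'v/c²):
u = (-0.500 + 0.134) / (1 + (-0.500)·0.134) = -0.3660/0.9330 = -0.3923
(Galilean addition would give -0.366c.)

-0.392c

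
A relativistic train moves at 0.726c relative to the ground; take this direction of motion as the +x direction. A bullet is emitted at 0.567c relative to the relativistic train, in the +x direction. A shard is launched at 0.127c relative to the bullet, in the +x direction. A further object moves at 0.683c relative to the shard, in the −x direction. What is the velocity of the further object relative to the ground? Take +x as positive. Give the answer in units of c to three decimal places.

Apply u = (u' + v)/(1 + u'v/c²) successively, working outward toward the ground.
Start: velocity of the relativistic train relative to the ground = 0.7260c.
Compose with the bullet (u' = 0.567 in the relativistic train frame): u_1 = (0.567 + 0.726) / (1 + 0.567·0.726) = 1.2930/1.4116 = 0.9160.
Compose with the shard (u' = 0.127 in the bullet frame): u_2 = (0.127 + 0.916) / (1 + 0.127·0.916) = 1.0430/1.1163 = 0.9343.
Compose with the further object (u' = -0.683 in the shard frame): u_3 = (-0.683 + 0.934) / (1 + (-0.683)·0.934) = 0.2513/0.3619 = 0.6943.

+0.694c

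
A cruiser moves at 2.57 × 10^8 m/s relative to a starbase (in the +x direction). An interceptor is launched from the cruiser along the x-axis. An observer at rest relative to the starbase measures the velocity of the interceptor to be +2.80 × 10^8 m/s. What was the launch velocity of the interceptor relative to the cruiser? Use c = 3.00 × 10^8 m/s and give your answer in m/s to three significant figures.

v = 0.857c, u = 0.933c.
Invert the composition law: u' = (u − v)/(1 − uv/c²).
u' = (0.933 − 0.857) / (1 − (0.933)(0.857)) = 0.0767/0.2004 = 0.3825.
u' = 0.3825 × 3.00 × 10^8 m/s.

+1.15 × 10^8 m/s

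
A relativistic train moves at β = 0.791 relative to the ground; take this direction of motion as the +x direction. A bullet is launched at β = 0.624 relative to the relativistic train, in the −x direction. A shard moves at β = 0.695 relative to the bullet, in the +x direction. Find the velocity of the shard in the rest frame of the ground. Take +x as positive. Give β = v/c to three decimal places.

β = +0.834

Apply u = (u' + v)/(1 + u'v/c²) successively, working outward toward the ground.
Start: velocity of the relativistic train relative to the ground = 0.7910c.
Compose with the bullet (u' = -0.624 in the relativistic train frame): u_1 = (-0.624 + 0.791) / (1 + (-0.624)·0.791) = 0.1670/0.5064 = 0.3298.
Compose with the shard (u' = 0.695 in the bullet frame): u_2 = (0.695 + 0.330) / (1 + 0.695·0.330) = 1.0248/1.2292 = 0.8337.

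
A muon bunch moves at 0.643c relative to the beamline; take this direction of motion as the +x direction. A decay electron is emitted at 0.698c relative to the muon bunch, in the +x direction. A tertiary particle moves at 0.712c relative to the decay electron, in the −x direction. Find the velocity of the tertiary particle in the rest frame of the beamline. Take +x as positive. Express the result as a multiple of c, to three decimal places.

+0.626c

Apply u = (u' + v)/(1 + u'v/c²) successively, working outward toward the beamline.
Start: velocity of the muon bunch relative to the beamline = 0.6430c.
Compose with the decay electron (u' = 0.698 in the muon bunch frame): u_1 = (0.698 + 0.643) / (1 + 0.698·0.643) = 1.3410/1.4488 = 0.9256.
Compose with the tertiary particle (u' = -0.712 in the decay electron frame): u_2 = (-0.712 + 0.926) / (1 + (-0.712)·0.926) = 0.2136/0.3410 = 0.6264.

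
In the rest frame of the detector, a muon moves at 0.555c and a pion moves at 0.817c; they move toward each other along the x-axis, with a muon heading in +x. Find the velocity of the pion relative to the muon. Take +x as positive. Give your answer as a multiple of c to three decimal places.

β_A = 0.555, β_B = -0.817.
Transform to A's frame with the inverse velocity-addition law: u' = (u − v)/(1 − uv/c²), taking u = β_B and v = β_A.
u' = (-0.817 − 0.555) / (1 − (0.555)(-0.817)) = -1.3720/1.4534 = -0.9440.

-0.944c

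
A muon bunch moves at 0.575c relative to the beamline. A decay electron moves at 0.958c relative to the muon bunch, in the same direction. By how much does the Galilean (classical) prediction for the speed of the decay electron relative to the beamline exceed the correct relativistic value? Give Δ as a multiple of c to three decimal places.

Δ = 0.545c

Galilean: u_cl = 0.958 + 0.575 = 1.5330.
Relativistic: u_rel = (0.958 + 0.575) / (1 + 0.958·0.575) = 1.5330/1.5509 = 0.9885.
Δ = 1.5330 − 0.9885 = 0.5445.
(The classical prediction exceeds c; the relativistic result does not.)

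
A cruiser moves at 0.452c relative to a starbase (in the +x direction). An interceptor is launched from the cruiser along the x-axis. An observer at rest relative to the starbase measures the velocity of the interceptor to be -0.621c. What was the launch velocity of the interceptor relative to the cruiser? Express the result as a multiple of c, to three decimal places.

-0.838c

Invert the composition law: u' = (u − v)/(1 − uv/c²).
u' = (-0.621 − 0.452) / (1 − (-0.621)(0.452)) = -1.0730/1.2807 = -0.8378.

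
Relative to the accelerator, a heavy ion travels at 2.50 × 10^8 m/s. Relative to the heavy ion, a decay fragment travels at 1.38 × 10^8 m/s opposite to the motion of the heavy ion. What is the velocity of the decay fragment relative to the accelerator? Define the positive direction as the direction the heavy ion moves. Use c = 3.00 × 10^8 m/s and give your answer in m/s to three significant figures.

+1.82 × 10^8 m/s

In units of c (dividing by 3.00 × 10^8 m/s): v = 0.833, u' = -0.460.
u = (u' + v)/(1 + u'v/c²):
u = (-0.460 + 0.833) / (1 + (-0.460)·0.833) = 0.3733/0.6167 = 0.6054
(Galilean addition would give +0.373c.)
Converting back: u = 0.6054 × 3.00 × 10^8 m/s.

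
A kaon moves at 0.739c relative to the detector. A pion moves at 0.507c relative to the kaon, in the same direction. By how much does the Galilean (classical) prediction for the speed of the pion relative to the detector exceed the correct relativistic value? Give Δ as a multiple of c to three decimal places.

Δ = 0.340c

Galilean: u_cl = 0.507 + 0.739 = 1.2460.
Relativistic: u_rel = (0.507 + 0.739) / (1 + 0.507·0.739) = 1.2460/1.3747 = 0.9064.
Δ = 1.2460 − 0.9064 = 0.3396.
(The classical prediction exceeds c; the relativistic result does not.)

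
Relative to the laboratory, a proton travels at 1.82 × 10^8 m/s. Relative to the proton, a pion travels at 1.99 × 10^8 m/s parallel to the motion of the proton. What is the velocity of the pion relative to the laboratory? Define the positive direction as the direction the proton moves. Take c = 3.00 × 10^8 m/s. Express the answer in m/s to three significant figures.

In units of c (dividing by 3.00 × 10^8 m/s): v = 0.607, u' = 0.663.
u = (u' + v)/(1 + u'v/c²):
u = (0.663 + 0.607) / (1 + 0.663·0.607) = 1.2700/1.4024 = 0.9056
Converting back: u = 0.9056 × 3.00 × 10^8 m/s.

2.72 × 10^8 m/s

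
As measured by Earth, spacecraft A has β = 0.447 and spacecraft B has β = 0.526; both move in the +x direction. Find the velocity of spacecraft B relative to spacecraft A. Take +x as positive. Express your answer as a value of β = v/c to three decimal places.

β = +0.103

β_A = 0.447, β_B = 0.526.
Transform to A's frame with the inverse velocity-addition law: u' = (u − v)/(1 − uv/c²), taking u = β_B and v = β_A.
u' = (0.526 − 0.447) / (1 − (0.447)(0.526)) = 0.0790/0.7649 = 0.1033.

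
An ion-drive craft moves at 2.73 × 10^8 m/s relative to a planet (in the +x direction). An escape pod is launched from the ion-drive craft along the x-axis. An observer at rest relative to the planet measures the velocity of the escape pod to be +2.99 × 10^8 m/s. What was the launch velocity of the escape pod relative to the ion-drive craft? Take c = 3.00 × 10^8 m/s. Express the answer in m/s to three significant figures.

v = 0.910c, u = 0.997c.
Invert the composition law: u' = (u − v)/(1 − uv/c²).
u' = (0.997 − 0.910) / (1 − (0.997)(0.910)) = 0.0867/0.0930 = 0.9316.
u' = 0.9316 × 3.00 × 10^8 m/s.

+2.79 × 10^8 m/s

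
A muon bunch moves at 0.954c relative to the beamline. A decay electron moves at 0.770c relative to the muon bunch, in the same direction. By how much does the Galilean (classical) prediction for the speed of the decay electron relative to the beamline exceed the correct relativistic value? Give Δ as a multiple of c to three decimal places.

Galilean: u_cl = 0.770 + 0.954 = 1.7240.
Relativistic: u_rel = (0.770 + 0.954) / (1 + 0.770·0.954) = 1.7240/1.7346 = 0.9939.
Δ = 1.7240 − 0.9939 = 0.7301.
(The classical prediction exceeds c; the relativistic result does not.)

Δ = 0.730c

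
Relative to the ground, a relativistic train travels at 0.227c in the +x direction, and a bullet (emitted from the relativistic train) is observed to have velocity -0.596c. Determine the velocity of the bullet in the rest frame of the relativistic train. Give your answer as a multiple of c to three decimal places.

Invert the composition law: u' = (u − v)/(1 − uv/c²).
u' = (-0.596 − 0.227) / (1 − (-0.596)(0.227)) = -0.8230/1.1353 = -0.7249.

-0.725c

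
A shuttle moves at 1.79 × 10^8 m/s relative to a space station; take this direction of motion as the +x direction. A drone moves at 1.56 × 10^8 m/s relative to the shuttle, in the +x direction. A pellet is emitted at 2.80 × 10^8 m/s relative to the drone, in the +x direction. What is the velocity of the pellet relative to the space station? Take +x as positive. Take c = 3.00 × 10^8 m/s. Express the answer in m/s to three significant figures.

2.98 × 10^8 m/s

Apply u = (u' + v)/(1 + u'v/c²) successively, working outward toward the space station.
(Dividing each given speed by c = 3.00 × 10^8 m/s to work in units of c.)
Start: velocity of the shuttle relative to the space station = 0.5967c.
Compose with the drone (u' = 0.520 in the shuttle frame): u_1 = (0.520 + 0.597) / (1 + 0.520·0.597) = 1.1167/1.3103 = 0.8522.
Compose with the pellet (u' = 0.933 in the drone frame): u_2 = (0.933 + 0.852) / (1 + 0.933·0.852) = 1.7856/1.7954 = 0.9945.
So u = 0.9945 × 3.00 × 10^8 m/s.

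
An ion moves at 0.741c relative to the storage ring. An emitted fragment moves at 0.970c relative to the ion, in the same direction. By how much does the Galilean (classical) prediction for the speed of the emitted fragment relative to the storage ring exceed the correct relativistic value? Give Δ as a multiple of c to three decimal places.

Δ = 0.716c

Galilean: u_cl = 0.970 + 0.741 = 1.7110.
Relativistic: u_rel = (0.970 + 0.741) / (1 + 0.970·0.741) = 1.7110/1.7188 = 0.9955.
Δ = 1.7110 − 0.9955 = 0.7155.
(The classical prediction exceeds c; the relativistic result does not.)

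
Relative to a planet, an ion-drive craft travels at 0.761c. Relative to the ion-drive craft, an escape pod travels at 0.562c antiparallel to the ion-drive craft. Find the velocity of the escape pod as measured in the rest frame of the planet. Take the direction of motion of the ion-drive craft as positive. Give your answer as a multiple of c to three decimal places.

+0.348c

With v = 0.761 and u' = -0.562 (in units of c),
u = (u' + v)/(1 + u'v/c²):
u = (-0.562 + 0.761) / (1 + (-0.562)·0.761) = 0.1990/0.5723 = 0.3477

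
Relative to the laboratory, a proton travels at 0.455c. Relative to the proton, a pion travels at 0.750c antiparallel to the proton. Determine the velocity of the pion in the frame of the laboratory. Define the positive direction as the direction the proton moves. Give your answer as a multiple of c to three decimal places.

With v = 0.455 and u' = -0.750 (in units of c),
u = (u' + v)/(1 + u'v/c²):
u = (-0.750 + 0.455) / (1 + (-0.750)·0.455) = -0.2950/0.6587 = -0.4478

-0.448c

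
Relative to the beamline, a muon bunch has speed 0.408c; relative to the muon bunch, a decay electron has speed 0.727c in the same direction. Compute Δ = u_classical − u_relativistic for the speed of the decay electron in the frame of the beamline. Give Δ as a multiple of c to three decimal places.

Galilean: u_cl = 0.727 + 0.408 = 1.1350.
Relativistic: u_rel = (0.727 + 0.408) / (1 + 0.727·0.408) = 1.1350/1.2966 = 0.8754.
Δ = 1.1350 − 0.8754 = 0.2596.
(The classical prediction exceeds c; the relativistic result does not.)

Δ = 0.260c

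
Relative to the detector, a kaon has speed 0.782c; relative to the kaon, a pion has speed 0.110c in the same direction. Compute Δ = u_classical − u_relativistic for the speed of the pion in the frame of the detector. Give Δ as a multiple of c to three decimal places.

Δ = 0.071c

Galilean: u_cl = 0.110 + 0.782 = 0.8920.
Relativistic: u_rel = (0.110 + 0.782) / (1 + 0.110·0.782) = 0.8920/1.0860 = 0.8213.
Δ = 0.8920 − 0.8213 = 0.0707.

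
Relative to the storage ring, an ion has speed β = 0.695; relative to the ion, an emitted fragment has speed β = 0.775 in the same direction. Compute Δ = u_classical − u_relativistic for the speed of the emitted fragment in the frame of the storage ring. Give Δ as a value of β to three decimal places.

Δ = 0.515

Galilean: u_cl = 0.775 + 0.695 = 1.4700.
Relativistic: u_rel = (0.775 + 0.695) / (1 + 0.775·0.695) = 1.4700/1.5386 = 0.9554.
Δ = 1.4700 − 0.9554 = 0.5146.
(The classical prediction exceeds c; the relativistic result does not.)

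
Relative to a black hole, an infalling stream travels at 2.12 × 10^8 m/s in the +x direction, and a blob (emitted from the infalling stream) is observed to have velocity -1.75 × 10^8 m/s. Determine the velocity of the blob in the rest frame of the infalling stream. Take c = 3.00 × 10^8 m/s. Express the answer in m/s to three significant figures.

v = 0.707c, u = -0.583c.
Invert the composition law: u' = (u − v)/(1 − uv/c²).
u' = (-0.583 − 0.707) / (1 − (-0.583)(0.707)) = -1.2900/1.4122 = -0.9135.
u' = -0.9135 × 3.00 × 10^8 m/s.

-2.74 × 10^8 m/s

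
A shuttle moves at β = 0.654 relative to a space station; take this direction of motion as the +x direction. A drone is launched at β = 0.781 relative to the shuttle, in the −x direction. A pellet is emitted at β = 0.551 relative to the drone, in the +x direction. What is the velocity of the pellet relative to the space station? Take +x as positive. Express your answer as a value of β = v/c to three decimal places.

Apply u = (u' + v)/(1 + u'v/c²) successively, working outward toward the space station.
Start: velocity of the shuttle relative to the space station = 0.6540c.
Compose with the drone (u' = -0.781 in the shuttle frame): u_1 = (-0.781 + 0.654) / (1 + (-0.781)·0.654) = -0.1270/0.4892 = -0.2596.
Compose with the pellet (u' = 0.551 in the drone frame): u_2 = (0.551 + (-0.260)) / (1 + 0.551·(-0.260)) = 0.2914/0.8570 = 0.3400.

β = +0.340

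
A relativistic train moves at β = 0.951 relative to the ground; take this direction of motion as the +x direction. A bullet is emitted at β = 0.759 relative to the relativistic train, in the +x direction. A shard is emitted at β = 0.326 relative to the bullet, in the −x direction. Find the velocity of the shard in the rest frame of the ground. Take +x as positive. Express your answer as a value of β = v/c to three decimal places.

β = +0.987

Apply u = (u' + v)/(1 + u'v/c²) successively, working outward toward the ground.
Start: velocity of the relativistic train relative to the ground = 0.9510c.
Compose with the bullet (u' = 0.759 in the relativistic train frame): u_1 = (0.759 + 0.951) / (1 + 0.759·0.951) = 1.7100/1.7218 = 0.9931.
Compose with the shard (u' = -0.326 in the bullet frame): u_2 = (-0.326 + 0.993) / (1 + (-0.326)·0.993) = 0.6671/0.6762 = 0.9866.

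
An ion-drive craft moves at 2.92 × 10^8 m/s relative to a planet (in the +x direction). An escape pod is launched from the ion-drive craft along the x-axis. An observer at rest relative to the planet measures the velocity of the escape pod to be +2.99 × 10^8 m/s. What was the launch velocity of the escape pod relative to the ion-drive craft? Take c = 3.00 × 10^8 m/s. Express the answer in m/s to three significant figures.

v = 0.973c, u = 0.997c.
Invert the composition law: u' = (u − v)/(1 − uv/c²).
u' = (0.997 − 0.973) / (1 − (0.997)(0.973)) = 0.0233/0.0299 = 0.7801.
u' = 0.7801 × 3.00 × 10^8 m/s.

+2.34 × 10^8 m/s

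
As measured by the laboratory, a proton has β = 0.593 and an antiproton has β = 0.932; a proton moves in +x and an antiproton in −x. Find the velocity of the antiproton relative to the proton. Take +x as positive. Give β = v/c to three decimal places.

β_A = 0.593, β_B = -0.932.
Transform to A's frame with the inverse velocity-addition law: u' = (u − v)/(1 − uv/c²), taking u = β_B and v = β_A.
u' = (-0.932 − 0.593) / (1 − (0.593)(-0.932)) = -1.5250/1.5527 = -0.9822.

β = -0.982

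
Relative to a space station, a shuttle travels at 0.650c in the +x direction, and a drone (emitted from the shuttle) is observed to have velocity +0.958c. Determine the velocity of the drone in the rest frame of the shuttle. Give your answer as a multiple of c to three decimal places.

Invert the composition law: u' = (u − v)/(1 − uv/c²).
u' = (0.958 − 0.650) / (1 − (0.958)(0.650)) = 0.3080/0.3773 = 0.8163.

+0.816c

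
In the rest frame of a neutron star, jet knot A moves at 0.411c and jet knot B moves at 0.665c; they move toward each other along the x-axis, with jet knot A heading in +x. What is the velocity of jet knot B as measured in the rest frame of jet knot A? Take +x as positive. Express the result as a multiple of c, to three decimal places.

β_A = 0.411, β_B = -0.665.
Transform to A's frame with the inverse velocity-addition law: u' = (u − v)/(1 − uv/c²), taking u = β_B and v = β_A.
u' = (-0.665 − 0.411) / (1 − (0.411)(-0.665)) = -1.0760/1.2733 = -0.8450.

-0.845c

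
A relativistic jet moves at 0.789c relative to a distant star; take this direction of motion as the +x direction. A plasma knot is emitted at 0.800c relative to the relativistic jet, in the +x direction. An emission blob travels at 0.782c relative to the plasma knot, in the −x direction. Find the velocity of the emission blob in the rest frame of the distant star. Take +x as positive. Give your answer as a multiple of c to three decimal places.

+0.806c

Apply u = (u' + v)/(1 + u'v/c²) successively, working outward toward the distant star.
Start: velocity of the relativistic jet relative to the distant star = 0.7890c.
Compose with the plasma knot (u' = 0.800 in the relativistic jet frame): u_1 = (0.800 + 0.789) / (1 + 0.800·0.789) = 1.5890/1.6312 = 0.9741.
Compose with the emission blob (u' = -0.782 in the plasma knot frame): u_2 = (-0.782 + 0.974) / (1 + (-0.782)·0.974) = 0.1921/0.2382 = 0.8065.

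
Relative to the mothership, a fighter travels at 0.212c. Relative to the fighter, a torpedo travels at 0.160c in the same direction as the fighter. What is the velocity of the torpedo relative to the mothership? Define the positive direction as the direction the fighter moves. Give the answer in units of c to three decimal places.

0.360c

With v = 0.212 and u' = 0.160 (in units of c),
u = (u' + v)/(1 + u'v/c²):
u = (0.160 + 0.212) / (1 + 0.160·0.212) = 0.3720/1.0339 = 0.3598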